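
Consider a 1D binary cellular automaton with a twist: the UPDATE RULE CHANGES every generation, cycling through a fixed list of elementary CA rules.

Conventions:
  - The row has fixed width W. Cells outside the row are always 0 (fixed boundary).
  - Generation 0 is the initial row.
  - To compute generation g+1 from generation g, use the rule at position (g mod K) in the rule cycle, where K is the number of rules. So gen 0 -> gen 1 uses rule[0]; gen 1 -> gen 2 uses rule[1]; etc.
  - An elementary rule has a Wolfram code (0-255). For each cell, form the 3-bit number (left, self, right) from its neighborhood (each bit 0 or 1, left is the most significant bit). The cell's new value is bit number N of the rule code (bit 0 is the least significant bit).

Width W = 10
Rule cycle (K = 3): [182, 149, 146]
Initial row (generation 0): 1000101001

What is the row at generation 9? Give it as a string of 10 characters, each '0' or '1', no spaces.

Answer: 0000011000

Derivation:
Gen 0: 1000101001
Gen 1 (rule 182): 1101111111
Gen 2 (rule 149): 0000111110
Gen 3 (rule 146): 0001011101
Gen 4 (rule 182): 0011101011
Gen 5 (rule 149): 1001001000
Gen 6 (rule 146): 0110110100
Gen 7 (rule 182): 1001001110
Gen 8 (rule 149): 1101100101
Gen 9 (rule 146): 0000011000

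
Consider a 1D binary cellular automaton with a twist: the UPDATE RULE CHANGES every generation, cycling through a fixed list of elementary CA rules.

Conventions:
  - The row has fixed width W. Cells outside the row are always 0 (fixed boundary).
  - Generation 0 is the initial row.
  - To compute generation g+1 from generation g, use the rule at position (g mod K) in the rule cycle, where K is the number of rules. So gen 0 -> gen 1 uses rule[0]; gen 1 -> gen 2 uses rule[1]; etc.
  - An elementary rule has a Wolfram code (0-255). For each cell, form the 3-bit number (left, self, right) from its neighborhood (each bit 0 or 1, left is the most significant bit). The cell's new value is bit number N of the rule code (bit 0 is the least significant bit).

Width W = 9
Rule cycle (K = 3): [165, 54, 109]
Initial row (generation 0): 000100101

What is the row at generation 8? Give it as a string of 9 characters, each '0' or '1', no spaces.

Answer: 011100111

Derivation:
Gen 0: 000100101
Gen 1 (rule 165): 110100111
Gen 2 (rule 54): 001111000
Gen 3 (rule 109): 101001011
Gen 4 (rule 165): 111001100
Gen 5 (rule 54): 000110010
Gen 6 (rule 109): 110110010
Gen 7 (rule 165): 001000010
Gen 8 (rule 54): 011100111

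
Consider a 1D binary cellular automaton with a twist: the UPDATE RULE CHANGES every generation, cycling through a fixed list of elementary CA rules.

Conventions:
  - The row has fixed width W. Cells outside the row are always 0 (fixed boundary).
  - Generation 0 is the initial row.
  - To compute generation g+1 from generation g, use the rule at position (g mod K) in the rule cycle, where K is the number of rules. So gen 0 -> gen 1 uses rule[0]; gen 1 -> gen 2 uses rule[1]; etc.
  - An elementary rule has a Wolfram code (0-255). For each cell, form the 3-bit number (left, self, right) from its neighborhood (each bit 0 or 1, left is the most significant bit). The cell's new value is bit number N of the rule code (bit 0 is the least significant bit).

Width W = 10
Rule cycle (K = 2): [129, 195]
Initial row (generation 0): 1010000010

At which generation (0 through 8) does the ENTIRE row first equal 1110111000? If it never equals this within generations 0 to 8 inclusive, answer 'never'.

Answer: never

Derivation:
Gen 0: 1010000010
Gen 1 (rule 129): 0000111000
Gen 2 (rule 195): 1111011011
Gen 3 (rule 129): 0110000000
Gen 4 (rule 195): 1010111111
Gen 5 (rule 129): 0000011110
Gen 6 (rule 195): 1111101110
Gen 7 (rule 129): 0111000100
Gen 8 (rule 195): 1011011001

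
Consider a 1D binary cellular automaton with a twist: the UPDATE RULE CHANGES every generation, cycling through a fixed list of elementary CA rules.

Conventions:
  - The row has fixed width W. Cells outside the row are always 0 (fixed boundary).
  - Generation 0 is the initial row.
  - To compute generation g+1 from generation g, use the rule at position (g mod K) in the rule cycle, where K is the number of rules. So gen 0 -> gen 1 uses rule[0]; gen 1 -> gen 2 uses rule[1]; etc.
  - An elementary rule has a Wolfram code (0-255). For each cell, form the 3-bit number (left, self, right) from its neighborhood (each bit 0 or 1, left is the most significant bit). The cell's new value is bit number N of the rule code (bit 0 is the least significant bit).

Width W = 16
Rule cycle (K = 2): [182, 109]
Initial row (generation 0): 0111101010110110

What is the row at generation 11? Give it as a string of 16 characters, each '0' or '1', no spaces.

Gen 0: 0111101010110110
Gen 1 (rule 182): 1011011111001001
Gen 2 (rule 109): 1111110001001001
Gen 3 (rule 182): 0111101011111111
Gen 4 (rule 109): 0100111110000001
Gen 5 (rule 182): 1111011101000011
Gen 6 (rule 109): 1001110111011011
Gen 7 (rule 182): 1110101010100100
Gen 8 (rule 109): 1011111111100101
Gen 9 (rule 182): 1101111111011111
Gen 10 (rule 109): 1111000001110001
Gen 11 (rule 182): 0110100010101011

Answer: 0110100010101011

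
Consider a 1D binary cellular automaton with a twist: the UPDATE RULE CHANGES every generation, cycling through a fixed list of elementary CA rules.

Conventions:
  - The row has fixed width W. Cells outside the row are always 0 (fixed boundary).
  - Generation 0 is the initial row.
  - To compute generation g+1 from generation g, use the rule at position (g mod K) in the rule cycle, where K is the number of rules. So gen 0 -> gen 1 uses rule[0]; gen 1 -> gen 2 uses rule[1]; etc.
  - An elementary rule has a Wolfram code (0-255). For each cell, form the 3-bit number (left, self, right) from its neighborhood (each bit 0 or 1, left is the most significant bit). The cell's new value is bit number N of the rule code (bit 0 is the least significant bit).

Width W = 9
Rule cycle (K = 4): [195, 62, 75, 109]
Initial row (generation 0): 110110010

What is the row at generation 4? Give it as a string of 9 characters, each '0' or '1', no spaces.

Answer: 101111010

Derivation:
Gen 0: 110110010
Gen 1 (rule 195): 010010100
Gen 2 (rule 62): 111111110
Gen 3 (rule 75): 100000010
Gen 4 (rule 109): 101111010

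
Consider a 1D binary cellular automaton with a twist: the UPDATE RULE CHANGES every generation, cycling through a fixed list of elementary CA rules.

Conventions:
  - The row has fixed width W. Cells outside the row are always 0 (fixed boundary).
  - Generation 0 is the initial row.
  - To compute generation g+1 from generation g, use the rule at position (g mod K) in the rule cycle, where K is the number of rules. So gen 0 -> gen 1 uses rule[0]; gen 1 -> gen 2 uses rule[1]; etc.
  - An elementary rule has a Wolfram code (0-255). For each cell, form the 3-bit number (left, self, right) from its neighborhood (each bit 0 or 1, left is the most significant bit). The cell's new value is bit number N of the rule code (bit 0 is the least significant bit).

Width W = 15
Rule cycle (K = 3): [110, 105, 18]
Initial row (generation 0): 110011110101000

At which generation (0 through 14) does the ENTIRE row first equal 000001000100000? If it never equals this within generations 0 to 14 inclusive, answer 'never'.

Answer: 6

Derivation:
Gen 0: 110011110101000
Gen 1 (rule 110): 110110011111000
Gen 2 (rule 105): 111110010001011
Gen 3 (rule 18): 000001101010000
Gen 4 (rule 110): 000011111110000
Gen 5 (rule 105): 111010000010111
Gen 6 (rule 18): 000001000100000
Gen 7 (rule 110): 000011001100000
Gen 8 (rule 105): 111011001101111
Gen 9 (rule 18): 000000110000000
Gen 10 (rule 110): 000001110000000
Gen 11 (rule 105): 111101010111111
Gen 12 (rule 18): 000000000000000
Gen 13 (rule 110): 000000000000000
Gen 14 (rule 105): 111111111111111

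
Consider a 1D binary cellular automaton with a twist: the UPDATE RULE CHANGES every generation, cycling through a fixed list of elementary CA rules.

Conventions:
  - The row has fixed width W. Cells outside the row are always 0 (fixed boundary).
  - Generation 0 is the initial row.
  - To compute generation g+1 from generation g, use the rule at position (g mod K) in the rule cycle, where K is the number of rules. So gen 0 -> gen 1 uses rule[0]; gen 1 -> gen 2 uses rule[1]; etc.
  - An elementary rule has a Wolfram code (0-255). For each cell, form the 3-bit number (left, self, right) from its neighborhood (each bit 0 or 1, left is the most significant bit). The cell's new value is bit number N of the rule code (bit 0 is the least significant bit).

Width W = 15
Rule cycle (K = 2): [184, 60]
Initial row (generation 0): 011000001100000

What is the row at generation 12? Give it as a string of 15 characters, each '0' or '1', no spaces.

Answer: 000010011101001

Derivation:
Gen 0: 011000001100000
Gen 1 (rule 184): 010100001010000
Gen 2 (rule 60): 011110001111000
Gen 3 (rule 184): 011101001110100
Gen 4 (rule 60): 010011101001110
Gen 5 (rule 184): 001011010101101
Gen 6 (rule 60): 001110111111011
Gen 7 (rule 184): 001101111110110
Gen 8 (rule 60): 001011000001101
Gen 9 (rule 184): 000110100001010
Gen 10 (rule 60): 000101110001111
Gen 11 (rule 184): 000011101001110
Gen 12 (rule 60): 000010011101001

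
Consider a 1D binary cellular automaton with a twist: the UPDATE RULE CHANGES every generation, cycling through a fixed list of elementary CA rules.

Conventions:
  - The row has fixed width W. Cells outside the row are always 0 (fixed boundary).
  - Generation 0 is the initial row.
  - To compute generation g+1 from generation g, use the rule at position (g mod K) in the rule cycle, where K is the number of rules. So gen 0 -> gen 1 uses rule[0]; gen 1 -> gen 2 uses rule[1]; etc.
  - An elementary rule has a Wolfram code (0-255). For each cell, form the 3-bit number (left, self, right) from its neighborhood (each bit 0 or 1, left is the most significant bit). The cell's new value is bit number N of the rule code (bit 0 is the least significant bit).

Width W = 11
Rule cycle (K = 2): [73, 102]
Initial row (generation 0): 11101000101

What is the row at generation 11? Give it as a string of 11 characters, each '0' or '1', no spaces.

Answer: 10010000111

Derivation:
Gen 0: 11101000101
Gen 1 (rule 73): 10100010000
Gen 2 (rule 102): 11100110000
Gen 3 (rule 73): 10100110111
Gen 4 (rule 102): 11101011001
Gen 5 (rule 73): 10100011000
Gen 6 (rule 102): 11100101000
Gen 7 (rule 73): 10100000011
Gen 8 (rule 102): 11100000101
Gen 9 (rule 73): 10101110000
Gen 10 (rule 102): 11110010000
Gen 11 (rule 73): 10010000111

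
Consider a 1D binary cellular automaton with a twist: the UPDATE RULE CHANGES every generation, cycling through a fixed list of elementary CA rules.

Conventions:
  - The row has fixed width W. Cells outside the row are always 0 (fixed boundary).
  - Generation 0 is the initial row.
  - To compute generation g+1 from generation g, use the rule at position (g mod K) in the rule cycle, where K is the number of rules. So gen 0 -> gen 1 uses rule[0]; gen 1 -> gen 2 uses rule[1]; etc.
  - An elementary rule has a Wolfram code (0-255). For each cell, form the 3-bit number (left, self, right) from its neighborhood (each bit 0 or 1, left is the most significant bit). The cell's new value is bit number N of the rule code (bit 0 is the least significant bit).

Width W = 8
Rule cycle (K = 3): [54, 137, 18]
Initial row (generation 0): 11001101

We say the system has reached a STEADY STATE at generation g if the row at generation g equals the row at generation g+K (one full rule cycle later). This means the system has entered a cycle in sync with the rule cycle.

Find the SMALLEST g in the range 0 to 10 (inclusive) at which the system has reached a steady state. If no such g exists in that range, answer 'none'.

Answer: 6

Derivation:
Gen 0: 11001101
Gen 1 (rule 54): 00110011
Gen 2 (rule 137): 10100010
Gen 3 (rule 18): 00010101
Gen 4 (rule 54): 00111111
Gen 5 (rule 137): 10111110
Gen 6 (rule 18): 00000001
Gen 7 (rule 54): 00000011
Gen 8 (rule 137): 11111010
Gen 9 (rule 18): 00000001
Gen 10 (rule 54): 00000011
Gen 11 (rule 137): 11111010
Gen 12 (rule 18): 00000001
Gen 13 (rule 54): 00000011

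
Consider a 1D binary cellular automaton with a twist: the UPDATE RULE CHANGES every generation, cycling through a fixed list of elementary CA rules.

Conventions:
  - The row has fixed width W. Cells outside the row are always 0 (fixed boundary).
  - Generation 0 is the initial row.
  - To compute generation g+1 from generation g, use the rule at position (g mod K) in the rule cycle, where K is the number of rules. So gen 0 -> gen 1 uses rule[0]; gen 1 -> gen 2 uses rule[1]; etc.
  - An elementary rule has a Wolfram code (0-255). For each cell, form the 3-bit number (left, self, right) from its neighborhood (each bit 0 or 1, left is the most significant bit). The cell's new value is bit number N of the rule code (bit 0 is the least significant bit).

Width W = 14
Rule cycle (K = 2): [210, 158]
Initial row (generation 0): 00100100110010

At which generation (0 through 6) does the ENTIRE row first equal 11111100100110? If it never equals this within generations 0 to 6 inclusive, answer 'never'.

Gen 0: 00100100110010
Gen 1 (rule 210): 01011011011101
Gen 2 (rule 158): 11010010011001
Gen 3 (rule 210): 01001101101110
Gen 4 (rule 158): 11111001001101
Gen 5 (rule 210): 01111110110100
Gen 6 (rule 158): 11111100100110

Answer: 6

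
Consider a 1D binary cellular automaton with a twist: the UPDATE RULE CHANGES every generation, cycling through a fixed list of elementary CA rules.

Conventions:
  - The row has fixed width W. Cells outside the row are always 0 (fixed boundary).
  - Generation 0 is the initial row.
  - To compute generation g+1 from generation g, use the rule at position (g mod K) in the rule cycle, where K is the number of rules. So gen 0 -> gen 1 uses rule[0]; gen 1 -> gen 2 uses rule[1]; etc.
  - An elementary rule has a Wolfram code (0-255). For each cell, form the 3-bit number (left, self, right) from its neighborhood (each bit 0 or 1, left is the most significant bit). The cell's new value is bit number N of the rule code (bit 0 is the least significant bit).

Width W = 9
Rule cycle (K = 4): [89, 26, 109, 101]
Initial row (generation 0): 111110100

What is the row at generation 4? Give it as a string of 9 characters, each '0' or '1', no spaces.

Answer: 000001110

Derivation:
Gen 0: 111110100
Gen 1 (rule 89): 100010011
Gen 2 (rule 26): 010101110
Gen 3 (rule 109): 011111010
Gen 4 (rule 101): 000001110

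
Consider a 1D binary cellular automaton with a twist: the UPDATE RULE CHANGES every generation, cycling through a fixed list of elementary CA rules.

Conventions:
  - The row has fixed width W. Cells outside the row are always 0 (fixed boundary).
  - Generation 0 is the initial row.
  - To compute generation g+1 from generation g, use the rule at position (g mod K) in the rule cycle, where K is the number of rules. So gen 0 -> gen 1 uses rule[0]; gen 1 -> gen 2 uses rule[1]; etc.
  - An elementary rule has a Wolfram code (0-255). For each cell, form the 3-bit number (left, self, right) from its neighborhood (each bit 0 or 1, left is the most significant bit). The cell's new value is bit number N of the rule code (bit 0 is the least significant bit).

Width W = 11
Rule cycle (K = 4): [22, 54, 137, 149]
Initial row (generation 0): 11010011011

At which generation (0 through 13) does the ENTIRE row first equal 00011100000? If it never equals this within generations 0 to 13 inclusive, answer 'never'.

Answer: 1

Derivation:
Gen 0: 11010011011
Gen 1 (rule 22): 00011100000
Gen 2 (rule 54): 00100010000
Gen 3 (rule 137): 10001000111
Gen 4 (rule 149): 11101110010
Gen 5 (rule 22): 00000001111
Gen 6 (rule 54): 00000010000
Gen 7 (rule 137): 11111000111
Gen 8 (rule 149): 01110110010
Gen 9 (rule 22): 10000001111
Gen 10 (rule 54): 11000010000
Gen 11 (rule 137): 10011000111
Gen 12 (rule 149): 11000110010
Gen 13 (rule 22): 00101001111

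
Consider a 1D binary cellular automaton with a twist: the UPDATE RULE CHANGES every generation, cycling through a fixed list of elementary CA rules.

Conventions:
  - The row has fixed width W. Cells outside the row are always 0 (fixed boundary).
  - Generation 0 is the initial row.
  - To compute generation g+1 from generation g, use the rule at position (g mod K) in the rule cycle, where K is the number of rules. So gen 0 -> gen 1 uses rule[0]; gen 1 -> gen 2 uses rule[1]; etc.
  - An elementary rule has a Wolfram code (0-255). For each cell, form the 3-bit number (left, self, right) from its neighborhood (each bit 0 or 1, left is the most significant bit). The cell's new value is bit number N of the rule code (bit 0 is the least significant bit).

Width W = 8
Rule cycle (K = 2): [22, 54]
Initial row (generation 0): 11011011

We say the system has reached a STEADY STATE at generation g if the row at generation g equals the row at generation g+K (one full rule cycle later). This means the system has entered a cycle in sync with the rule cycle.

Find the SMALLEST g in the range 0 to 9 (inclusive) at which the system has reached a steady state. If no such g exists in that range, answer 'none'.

Answer: 1

Derivation:
Gen 0: 11011011
Gen 1 (rule 22): 00000000
Gen 2 (rule 54): 00000000
Gen 3 (rule 22): 00000000
Gen 4 (rule 54): 00000000
Gen 5 (rule 22): 00000000
Gen 6 (rule 54): 00000000
Gen 7 (rule 22): 00000000
Gen 8 (rule 54): 00000000
Gen 9 (rule 22): 00000000
Gen 10 (rule 54): 00000000
Gen 11 (rule 22): 00000000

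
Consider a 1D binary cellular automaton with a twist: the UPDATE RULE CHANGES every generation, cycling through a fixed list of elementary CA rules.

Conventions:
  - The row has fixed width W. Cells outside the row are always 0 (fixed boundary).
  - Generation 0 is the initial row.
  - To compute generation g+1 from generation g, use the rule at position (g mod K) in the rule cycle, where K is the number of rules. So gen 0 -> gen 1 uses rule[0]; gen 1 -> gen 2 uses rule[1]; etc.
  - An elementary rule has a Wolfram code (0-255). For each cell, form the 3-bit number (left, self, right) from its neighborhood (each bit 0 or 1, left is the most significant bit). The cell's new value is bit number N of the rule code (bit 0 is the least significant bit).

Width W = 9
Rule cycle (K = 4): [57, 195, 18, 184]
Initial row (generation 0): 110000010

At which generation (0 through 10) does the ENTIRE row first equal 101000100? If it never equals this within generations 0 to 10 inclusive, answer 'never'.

Gen 0: 110000010
Gen 1 (rule 57): 101111001
Gen 2 (rule 195): 000111010
Gen 3 (rule 18): 001000001
Gen 4 (rule 184): 000100000
Gen 5 (rule 57): 110011111
Gen 6 (rule 195): 010101111
Gen 7 (rule 18): 100000000
Gen 8 (rule 184): 010000000
Gen 9 (rule 57): 001111111
Gen 10 (rule 195): 110111111

Answer: never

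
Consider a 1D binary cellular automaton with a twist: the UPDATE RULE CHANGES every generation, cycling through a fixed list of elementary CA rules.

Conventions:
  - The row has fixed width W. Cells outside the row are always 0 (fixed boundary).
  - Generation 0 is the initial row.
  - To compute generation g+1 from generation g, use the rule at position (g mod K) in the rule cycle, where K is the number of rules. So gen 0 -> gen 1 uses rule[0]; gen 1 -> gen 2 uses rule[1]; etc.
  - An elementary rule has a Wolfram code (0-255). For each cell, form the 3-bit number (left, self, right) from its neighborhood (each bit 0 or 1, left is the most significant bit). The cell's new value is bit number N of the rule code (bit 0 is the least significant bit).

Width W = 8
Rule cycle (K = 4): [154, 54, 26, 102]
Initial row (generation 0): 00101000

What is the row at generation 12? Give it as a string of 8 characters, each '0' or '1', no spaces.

Answer: 11011011

Derivation:
Gen 0: 00101000
Gen 1 (rule 154): 01000100
Gen 2 (rule 54): 11101110
Gen 3 (rule 26): 10001001
Gen 4 (rule 102): 10011011
Gen 5 (rule 154): 01110010
Gen 6 (rule 54): 10001111
Gen 7 (rule 26): 01011000
Gen 8 (rule 102): 11101000
Gen 9 (rule 154): 11000100
Gen 10 (rule 54): 00101110
Gen 11 (rule 26): 01001001
Gen 12 (rule 102): 11011011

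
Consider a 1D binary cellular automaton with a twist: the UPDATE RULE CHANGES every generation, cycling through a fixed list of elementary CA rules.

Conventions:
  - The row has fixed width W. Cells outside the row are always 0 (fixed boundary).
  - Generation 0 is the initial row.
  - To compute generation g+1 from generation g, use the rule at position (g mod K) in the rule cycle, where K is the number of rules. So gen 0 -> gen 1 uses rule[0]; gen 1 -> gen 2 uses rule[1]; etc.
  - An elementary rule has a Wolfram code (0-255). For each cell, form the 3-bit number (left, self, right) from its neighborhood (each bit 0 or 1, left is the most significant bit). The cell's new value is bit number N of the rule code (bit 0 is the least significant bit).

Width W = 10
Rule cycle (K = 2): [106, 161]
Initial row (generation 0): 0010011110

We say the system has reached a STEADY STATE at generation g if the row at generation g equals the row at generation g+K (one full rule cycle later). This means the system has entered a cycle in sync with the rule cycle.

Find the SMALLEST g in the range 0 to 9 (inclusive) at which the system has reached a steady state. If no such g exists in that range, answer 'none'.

Answer: none

Derivation:
Gen 0: 0010011110
Gen 1 (rule 106): 0100110010
Gen 2 (rule 161): 0000000000
Gen 3 (rule 106): 0000000000
Gen 4 (rule 161): 1111111111
Gen 5 (rule 106): 1000000001
Gen 6 (rule 161): 0011111100
Gen 7 (rule 106): 0110000100
Gen 8 (rule 161): 0000110001
Gen 9 (rule 106): 0001110010
Gen 10 (rule 161): 1100100000
Gen 11 (rule 106): 1101000000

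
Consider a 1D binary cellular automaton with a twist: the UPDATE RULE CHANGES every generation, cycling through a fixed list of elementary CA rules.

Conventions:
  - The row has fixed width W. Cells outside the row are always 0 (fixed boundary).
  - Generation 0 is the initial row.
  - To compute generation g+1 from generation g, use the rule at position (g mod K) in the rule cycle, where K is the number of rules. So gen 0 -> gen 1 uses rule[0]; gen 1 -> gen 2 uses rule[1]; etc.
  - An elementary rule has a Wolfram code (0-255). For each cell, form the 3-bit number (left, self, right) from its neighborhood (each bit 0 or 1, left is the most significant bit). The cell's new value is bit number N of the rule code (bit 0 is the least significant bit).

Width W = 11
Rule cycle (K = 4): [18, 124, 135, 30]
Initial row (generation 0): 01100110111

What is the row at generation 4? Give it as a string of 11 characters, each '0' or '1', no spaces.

Answer: 00011111000

Derivation:
Gen 0: 01100110111
Gen 1 (rule 18): 10011000000
Gen 2 (rule 124): 11011100000
Gen 3 (rule 135): 00001001111
Gen 4 (rule 30): 00011111000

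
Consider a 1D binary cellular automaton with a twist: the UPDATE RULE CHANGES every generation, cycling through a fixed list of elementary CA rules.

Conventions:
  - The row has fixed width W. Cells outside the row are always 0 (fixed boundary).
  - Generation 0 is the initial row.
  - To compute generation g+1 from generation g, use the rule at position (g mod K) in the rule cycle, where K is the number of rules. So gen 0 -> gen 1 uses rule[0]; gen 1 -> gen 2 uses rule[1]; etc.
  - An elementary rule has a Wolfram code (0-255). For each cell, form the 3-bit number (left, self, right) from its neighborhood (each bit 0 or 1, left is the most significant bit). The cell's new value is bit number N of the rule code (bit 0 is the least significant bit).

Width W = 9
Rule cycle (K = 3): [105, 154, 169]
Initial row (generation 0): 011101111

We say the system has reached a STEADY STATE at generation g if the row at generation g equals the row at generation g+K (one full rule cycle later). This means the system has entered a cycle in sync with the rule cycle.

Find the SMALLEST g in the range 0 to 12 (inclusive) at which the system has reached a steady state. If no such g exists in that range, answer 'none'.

Answer: none

Derivation:
Gen 0: 011101111
Gen 1 (rule 105): 010111001
Gen 2 (rule 154): 100110110
Gen 3 (rule 169): 000101100
Gen 4 (rule 105): 110011101
Gen 5 (rule 154): 101111000
Gen 6 (rule 169): 011110011
Gen 7 (rule 105): 010010011
Gen 8 (rule 154): 101101110
Gen 9 (rule 169): 011011100
Gen 10 (rule 105): 011110101
Gen 11 (rule 154): 111100000
Gen 12 (rule 169): 111001111
Gen 13 (rule 105): 101001001
Gen 14 (rule 154): 000110110
Gen 15 (rule 169): 110101100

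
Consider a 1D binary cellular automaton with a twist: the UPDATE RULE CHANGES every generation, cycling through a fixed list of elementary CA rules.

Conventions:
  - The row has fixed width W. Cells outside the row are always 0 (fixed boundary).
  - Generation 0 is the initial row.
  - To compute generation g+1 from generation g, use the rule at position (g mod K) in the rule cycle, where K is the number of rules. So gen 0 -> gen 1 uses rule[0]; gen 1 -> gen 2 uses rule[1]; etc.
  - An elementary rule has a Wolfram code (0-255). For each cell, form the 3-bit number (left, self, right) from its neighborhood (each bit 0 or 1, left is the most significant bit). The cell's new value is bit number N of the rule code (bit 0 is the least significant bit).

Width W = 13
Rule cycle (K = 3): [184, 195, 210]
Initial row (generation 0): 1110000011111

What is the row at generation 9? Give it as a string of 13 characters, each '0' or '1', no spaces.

Answer: 0111011001010

Derivation:
Gen 0: 1110000011111
Gen 1 (rule 184): 1101000011110
Gen 2 (rule 195): 0100011101110
Gen 3 (rule 210): 1010101100111
Gen 4 (rule 184): 0101011010110
Gen 5 (rule 195): 1000001000010
Gen 6 (rule 210): 0100010100101
Gen 7 (rule 184): 0010001010010
Gen 8 (rule 195): 1100110000100
Gen 9 (rule 210): 0111011001010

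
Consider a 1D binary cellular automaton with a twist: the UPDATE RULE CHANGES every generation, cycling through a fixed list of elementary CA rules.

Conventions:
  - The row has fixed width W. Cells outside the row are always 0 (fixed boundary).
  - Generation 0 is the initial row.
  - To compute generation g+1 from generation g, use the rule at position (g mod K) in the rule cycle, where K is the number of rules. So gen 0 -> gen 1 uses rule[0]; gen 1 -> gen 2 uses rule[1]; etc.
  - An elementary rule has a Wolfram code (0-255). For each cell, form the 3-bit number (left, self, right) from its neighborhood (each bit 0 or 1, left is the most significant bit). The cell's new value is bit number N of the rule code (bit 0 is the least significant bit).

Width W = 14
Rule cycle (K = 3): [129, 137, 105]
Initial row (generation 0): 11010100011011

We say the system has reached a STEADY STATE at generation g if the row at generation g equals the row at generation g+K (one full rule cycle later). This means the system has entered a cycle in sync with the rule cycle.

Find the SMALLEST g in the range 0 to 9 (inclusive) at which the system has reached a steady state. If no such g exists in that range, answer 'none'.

Gen 0: 11010100011011
Gen 1 (rule 129): 00000001000000
Gen 2 (rule 137): 11111100011111
Gen 3 (rule 105): 10000101010001
Gen 4 (rule 129): 00110000000100
Gen 5 (rule 137): 10100111110001
Gen 6 (rule 105): 01000100010100
Gen 7 (rule 129): 00010001000001
Gen 8 (rule 137): 11000100011100
Gen 9 (rule 105): 11010001010101
Gen 10 (rule 129): 00000100000000
Gen 11 (rule 137): 11110001111111
Gen 12 (rule 105): 10010101000001

Answer: none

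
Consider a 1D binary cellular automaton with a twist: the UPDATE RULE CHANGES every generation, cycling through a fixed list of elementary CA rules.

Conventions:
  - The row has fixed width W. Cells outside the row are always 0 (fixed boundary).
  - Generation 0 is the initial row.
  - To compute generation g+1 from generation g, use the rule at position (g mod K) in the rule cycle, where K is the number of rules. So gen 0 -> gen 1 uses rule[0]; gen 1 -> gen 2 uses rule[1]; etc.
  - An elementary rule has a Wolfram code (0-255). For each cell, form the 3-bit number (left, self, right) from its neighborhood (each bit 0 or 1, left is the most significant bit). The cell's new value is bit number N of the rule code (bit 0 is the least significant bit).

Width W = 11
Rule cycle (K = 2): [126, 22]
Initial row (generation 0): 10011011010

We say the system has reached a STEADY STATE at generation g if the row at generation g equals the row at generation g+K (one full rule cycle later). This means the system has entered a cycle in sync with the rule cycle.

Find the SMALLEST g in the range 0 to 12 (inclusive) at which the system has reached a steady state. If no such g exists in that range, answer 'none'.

Gen 0: 10011011010
Gen 1 (rule 126): 11111111111
Gen 2 (rule 22): 00000000000
Gen 3 (rule 126): 00000000000
Gen 4 (rule 22): 00000000000
Gen 5 (rule 126): 00000000000
Gen 6 (rule 22): 00000000000
Gen 7 (rule 126): 00000000000
Gen 8 (rule 22): 00000000000
Gen 9 (rule 126): 00000000000
Gen 10 (rule 22): 00000000000
Gen 11 (rule 126): 00000000000
Gen 12 (rule 22): 00000000000
Gen 13 (rule 126): 00000000000
Gen 14 (rule 22): 00000000000

Answer: 2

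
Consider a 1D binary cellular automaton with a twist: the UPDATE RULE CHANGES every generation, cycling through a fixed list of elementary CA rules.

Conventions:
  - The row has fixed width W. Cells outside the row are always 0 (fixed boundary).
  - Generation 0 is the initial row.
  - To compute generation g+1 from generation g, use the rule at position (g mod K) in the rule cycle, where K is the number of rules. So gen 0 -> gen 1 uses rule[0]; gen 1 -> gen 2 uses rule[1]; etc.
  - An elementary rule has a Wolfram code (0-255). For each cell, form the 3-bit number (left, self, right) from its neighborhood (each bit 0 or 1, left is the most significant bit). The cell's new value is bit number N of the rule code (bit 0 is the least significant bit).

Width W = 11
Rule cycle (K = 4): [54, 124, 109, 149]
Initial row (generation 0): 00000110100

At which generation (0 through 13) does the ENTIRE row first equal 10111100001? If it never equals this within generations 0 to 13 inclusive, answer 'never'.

Gen 0: 00000110100
Gen 1 (rule 54): 00001001110
Gen 2 (rule 124): 00001101011
Gen 3 (rule 109): 11101111111
Gen 4 (rule 149): 01000111110
Gen 5 (rule 54): 11101000001
Gen 6 (rule 124): 10111100001
Gen 7 (rule 109): 11100101101
Gen 8 (rule 149): 01010100001
Gen 9 (rule 54): 11111110011
Gen 10 (rule 124): 10000011011
Gen 11 (rule 109): 10111011111
Gen 12 (rule 149): 10010001110
Gen 13 (rule 54): 11111010001

Answer: 6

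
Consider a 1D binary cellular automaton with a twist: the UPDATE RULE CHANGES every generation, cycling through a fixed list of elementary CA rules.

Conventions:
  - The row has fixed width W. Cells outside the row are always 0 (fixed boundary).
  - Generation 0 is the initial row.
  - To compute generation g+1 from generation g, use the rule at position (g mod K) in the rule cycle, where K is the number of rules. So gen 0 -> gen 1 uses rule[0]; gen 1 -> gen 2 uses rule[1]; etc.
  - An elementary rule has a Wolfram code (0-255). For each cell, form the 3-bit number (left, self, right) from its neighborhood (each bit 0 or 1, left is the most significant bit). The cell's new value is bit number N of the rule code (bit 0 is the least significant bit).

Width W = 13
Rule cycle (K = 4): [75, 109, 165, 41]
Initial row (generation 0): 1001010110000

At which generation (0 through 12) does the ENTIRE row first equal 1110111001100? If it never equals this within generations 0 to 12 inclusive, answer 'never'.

Gen 0: 1001010110000
Gen 1 (rule 75): 0010000110111
Gen 2 (rule 109): 1010110111101
Gen 3 (rule 165): 1111001011011
Gen 4 (rule 41): 1000000110110
Gen 5 (rule 75): 0011111110110
Gen 6 (rule 109): 1010000011110
Gen 7 (rule 165): 1110111001100
Gen 8 (rule 41): 1001100001001
Gen 9 (rule 75): 0011101110010
Gen 10 (rule 109): 1010111010010
Gen 11 (rule 165): 1111010110010
Gen 12 (rule 41): 1000101100000

Answer: 7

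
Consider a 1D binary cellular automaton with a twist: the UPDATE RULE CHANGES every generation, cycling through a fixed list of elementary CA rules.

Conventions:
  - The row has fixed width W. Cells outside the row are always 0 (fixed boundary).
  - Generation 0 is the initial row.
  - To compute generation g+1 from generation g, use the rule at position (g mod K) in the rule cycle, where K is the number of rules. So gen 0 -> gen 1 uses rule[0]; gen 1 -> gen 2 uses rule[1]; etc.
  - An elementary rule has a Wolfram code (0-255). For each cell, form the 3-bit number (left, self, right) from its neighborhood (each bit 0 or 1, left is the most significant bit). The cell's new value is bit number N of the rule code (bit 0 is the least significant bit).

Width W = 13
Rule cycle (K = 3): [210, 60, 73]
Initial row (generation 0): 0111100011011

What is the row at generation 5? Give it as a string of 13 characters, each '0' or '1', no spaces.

Gen 0: 0111100011011
Gen 1 (rule 210): 1011110101001
Gen 2 (rule 60): 1110001111101
Gen 3 (rule 73): 1010101000100
Gen 4 (rule 210): 0000000101010
Gen 5 (rule 60): 0000000111111

Answer: 0000000111111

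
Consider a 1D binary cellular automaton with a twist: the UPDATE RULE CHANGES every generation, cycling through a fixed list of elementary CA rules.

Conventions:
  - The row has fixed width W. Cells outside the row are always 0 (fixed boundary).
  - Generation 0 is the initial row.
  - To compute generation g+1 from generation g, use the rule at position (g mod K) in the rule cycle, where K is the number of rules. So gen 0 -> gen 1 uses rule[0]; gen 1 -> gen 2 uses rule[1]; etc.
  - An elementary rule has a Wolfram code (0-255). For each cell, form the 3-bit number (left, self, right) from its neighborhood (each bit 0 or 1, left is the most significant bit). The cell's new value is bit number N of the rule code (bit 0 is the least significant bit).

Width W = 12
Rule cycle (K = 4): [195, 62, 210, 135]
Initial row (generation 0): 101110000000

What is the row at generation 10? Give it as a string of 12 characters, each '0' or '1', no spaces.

Answer: 000111000011

Derivation:
Gen 0: 101110000000
Gen 1 (rule 195): 000110111111
Gen 2 (rule 62): 001101100000
Gen 3 (rule 210): 010100110000
Gen 4 (rule 135): 110101000111
Gen 5 (rule 195): 010000011011
Gen 6 (rule 62): 111000110110
Gen 7 (rule 210): 011101010011
Gen 8 (rule 135): 101001010100
Gen 9 (rule 195): 000010000001
Gen 10 (rule 62): 000111000011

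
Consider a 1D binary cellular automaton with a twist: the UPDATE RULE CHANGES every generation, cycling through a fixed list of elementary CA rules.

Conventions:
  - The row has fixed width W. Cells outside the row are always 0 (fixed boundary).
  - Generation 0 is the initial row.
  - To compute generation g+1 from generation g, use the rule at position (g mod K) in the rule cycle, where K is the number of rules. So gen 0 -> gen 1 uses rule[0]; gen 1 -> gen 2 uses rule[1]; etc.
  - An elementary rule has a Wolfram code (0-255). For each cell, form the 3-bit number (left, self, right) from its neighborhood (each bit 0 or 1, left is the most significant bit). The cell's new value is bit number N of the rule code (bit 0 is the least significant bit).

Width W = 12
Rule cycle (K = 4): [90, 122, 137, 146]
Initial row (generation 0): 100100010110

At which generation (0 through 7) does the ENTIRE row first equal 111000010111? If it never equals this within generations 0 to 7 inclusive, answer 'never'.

Gen 0: 100100010110
Gen 1 (rule 90): 011010100111
Gen 2 (rule 122): 111101011101
Gen 3 (rule 137): 111000011000
Gen 4 (rule 146): 010100100100
Gen 5 (rule 90): 100011011010
Gen 6 (rule 122): 010111111101
Gen 7 (rule 137): 000111111000

Answer: never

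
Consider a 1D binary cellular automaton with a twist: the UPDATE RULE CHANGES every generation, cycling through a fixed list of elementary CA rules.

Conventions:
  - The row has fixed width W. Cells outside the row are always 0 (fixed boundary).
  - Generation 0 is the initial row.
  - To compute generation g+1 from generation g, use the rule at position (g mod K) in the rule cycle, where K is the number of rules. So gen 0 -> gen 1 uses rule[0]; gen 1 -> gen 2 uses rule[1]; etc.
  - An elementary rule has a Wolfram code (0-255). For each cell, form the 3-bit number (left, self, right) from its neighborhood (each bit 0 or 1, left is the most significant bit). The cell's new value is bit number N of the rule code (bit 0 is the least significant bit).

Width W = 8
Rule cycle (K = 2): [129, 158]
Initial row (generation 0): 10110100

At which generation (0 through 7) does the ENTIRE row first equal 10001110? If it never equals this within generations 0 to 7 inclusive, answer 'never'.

Gen 0: 10110100
Gen 1 (rule 129): 00000001
Gen 2 (rule 158): 00000011
Gen 3 (rule 129): 11111000
Gen 4 (rule 158): 11110100
Gen 5 (rule 129): 01100001
Gen 6 (rule 158): 11010011
Gen 7 (rule 129): 00000000

Answer: never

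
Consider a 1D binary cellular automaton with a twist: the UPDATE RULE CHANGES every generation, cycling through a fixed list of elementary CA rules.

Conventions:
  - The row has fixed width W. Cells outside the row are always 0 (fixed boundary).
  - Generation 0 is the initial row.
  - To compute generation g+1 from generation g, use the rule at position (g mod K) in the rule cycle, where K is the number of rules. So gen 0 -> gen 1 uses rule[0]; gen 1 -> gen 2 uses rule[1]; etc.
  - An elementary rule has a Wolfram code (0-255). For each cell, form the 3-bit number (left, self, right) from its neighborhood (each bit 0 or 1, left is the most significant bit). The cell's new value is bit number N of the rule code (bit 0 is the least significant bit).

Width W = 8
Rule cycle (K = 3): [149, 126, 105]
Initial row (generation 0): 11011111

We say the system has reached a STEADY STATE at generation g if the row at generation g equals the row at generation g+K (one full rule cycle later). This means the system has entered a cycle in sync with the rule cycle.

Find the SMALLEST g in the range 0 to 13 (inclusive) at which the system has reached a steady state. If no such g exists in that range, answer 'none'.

Gen 0: 11011111
Gen 1 (rule 149): 00001110
Gen 2 (rule 126): 00011011
Gen 3 (rule 105): 11011111
Gen 4 (rule 149): 00001110
Gen 5 (rule 126): 00011011
Gen 6 (rule 105): 11011111
Gen 7 (rule 149): 00001110
Gen 8 (rule 126): 00011011
Gen 9 (rule 105): 11011111
Gen 10 (rule 149): 00001110
Gen 11 (rule 126): 00011011
Gen 12 (rule 105): 11011111
Gen 13 (rule 149): 00001110
Gen 14 (rule 126): 00011011
Gen 15 (rule 105): 11011111
Gen 16 (rule 149): 00001110

Answer: 0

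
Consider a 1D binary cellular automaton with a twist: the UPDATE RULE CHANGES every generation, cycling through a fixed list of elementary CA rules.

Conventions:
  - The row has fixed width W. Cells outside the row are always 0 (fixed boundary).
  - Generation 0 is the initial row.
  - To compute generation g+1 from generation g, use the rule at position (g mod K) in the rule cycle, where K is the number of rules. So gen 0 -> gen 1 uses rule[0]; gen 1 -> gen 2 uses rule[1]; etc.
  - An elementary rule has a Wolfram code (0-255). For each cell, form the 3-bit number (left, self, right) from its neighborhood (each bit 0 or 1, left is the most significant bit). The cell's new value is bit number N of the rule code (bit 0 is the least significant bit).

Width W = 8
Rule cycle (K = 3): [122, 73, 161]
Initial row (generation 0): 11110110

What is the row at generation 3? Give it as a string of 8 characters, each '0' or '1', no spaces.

Answer: 11000100

Derivation:
Gen 0: 11110110
Gen 1 (rule 122): 10011111
Gen 2 (rule 73): 00010001
Gen 3 (rule 161): 11000100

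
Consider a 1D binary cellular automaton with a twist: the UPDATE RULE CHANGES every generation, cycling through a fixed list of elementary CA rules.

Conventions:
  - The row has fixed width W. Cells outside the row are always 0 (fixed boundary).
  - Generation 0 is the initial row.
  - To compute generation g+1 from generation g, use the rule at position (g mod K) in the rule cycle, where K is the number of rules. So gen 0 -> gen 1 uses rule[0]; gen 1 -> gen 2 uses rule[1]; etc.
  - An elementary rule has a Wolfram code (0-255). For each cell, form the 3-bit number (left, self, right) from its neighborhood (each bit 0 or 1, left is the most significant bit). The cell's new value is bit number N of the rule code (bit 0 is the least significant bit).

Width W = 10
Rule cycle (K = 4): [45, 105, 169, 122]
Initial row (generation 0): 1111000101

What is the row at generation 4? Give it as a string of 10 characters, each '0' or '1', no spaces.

Answer: 0101010101

Derivation:
Gen 0: 1111000101
Gen 1 (rule 45): 1000010111
Gen 2 (rule 105): 0011001101
Gen 3 (rule 169): 1010001010
Gen 4 (rule 122): 0101010101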